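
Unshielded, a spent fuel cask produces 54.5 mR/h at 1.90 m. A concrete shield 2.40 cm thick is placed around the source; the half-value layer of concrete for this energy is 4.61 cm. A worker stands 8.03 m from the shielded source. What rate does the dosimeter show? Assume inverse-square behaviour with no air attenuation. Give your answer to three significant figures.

Distance alone: (1.90/8.03)² = 0.05599, so 54.5 × 0.05599 = 3.051 mR/h.
Shield: 2.40/4.61 = 0.5206 half-value layers → attenuation 2^(−0.5206) = 0.6971.
Combined: 3.051 × 0.6971 = 2.127 mR/h.

2.13 mR/h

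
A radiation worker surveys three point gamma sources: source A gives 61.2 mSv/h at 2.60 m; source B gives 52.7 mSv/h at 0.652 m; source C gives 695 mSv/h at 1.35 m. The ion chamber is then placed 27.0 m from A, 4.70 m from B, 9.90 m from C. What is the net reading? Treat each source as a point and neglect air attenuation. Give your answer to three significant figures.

14.5 mSv/h

Each source contributes Iᵢ·(dᵢ/rᵢ)²; contributions add.
A: 61.2 × (2.60/27.0)² = 0.5675 mSv/h
B: 52.7 × (0.652/4.70)² = 1.014 mSv/h
C: 695 × (1.35/9.90)² = 12.92 mSv/h
Total = 0.5675 + 1.014 + 12.92 = 14.50 mSv/h.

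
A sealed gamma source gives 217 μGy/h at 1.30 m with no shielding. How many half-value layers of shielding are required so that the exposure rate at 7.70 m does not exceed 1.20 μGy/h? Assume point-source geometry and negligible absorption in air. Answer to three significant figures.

2.37 half-value layers

At 7.70 m, distance alone gives (1.30/7.70)² = 0.02850, so 217 × 0.02850 = 6.184 μGy/h.
Further attenuation needed: 6.184/1.20 = 5.153.
n = log₂(5.153) = 2.365 half-value layers.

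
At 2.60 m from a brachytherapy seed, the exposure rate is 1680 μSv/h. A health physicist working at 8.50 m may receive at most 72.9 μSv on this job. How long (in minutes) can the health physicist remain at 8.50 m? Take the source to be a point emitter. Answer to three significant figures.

27.8 min

Using I₁d₁² = I₂d₂², rate at 8.50 m:
(2.60/8.50)² = 0.09356, so 1680 × 0.09356 = 157.2 μSv/h.
Stay time = 72.9 μSv ÷ 157.2 μSv/h = 0.4637 h = 27.82 min.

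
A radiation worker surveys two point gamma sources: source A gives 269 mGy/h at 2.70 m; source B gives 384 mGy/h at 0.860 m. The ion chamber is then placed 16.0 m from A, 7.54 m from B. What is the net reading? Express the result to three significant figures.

12.7 mGy/h

Each source contributes Iᵢ·(dᵢ/rᵢ)²; contributions add.
A: 269 × (2.70/16.0)² = 7.660 mGy/h
B: 384 × (0.860/7.54)² = 4.996 mGy/h
Total = 7.660 + 4.996 = 12.66 mGy/h.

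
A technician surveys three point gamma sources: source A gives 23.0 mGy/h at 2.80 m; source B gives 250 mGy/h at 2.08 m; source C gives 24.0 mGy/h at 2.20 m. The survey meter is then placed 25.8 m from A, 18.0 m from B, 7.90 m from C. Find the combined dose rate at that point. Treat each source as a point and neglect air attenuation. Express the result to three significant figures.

By superposition, sum each source's inverse-square contribution:
A: 23.0 × (2.80/25.8)² = 0.2709 mGy/h
B: 250 × (2.08/18.0)² = 3.338 mGy/h
C: 24.0 × (2.20/7.90)² = 1.861 mGy/h
Total = 0.2709 + 3.338 + 1.861 = 5.470 mGy/h.

5.47 mGy/h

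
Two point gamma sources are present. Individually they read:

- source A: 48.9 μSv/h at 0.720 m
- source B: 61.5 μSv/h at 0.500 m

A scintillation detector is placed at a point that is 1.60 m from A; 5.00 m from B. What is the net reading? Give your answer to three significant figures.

By superposition, sum each source's inverse-square contribution:
A: 48.9 × (0.720/1.60)² = 9.902 μSv/h
B: 61.5 × (0.500/5.00)² = 0.6150 μSv/h
Total = 9.902 + 0.6150 = 10.52 μSv/h.

10.5 μSv/h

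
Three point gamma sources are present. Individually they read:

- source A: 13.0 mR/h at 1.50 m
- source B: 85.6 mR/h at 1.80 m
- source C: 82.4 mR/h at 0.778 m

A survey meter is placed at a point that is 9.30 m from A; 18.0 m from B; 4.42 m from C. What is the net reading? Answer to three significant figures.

By superposition, sum each source's inverse-square contribution:
A: 13.0 × (1.50/9.30)² = 0.3382 mR/h
B: 85.6 × (1.80/18.0)² = 0.8560 mR/h
C: 82.4 × (0.778/4.42)² = 2.553 mR/h
Total = 0.3382 + 0.8560 + 2.553 = 3.747 mR/h.

3.75 mR/h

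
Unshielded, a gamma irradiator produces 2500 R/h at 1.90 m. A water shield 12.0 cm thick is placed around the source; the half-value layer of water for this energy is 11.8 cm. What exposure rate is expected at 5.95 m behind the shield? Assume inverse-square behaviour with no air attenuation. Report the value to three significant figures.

Distance alone: 2500 × (1.90/5.95)² = 2500 × 0.1020 = 255.0 R/h.
Shield: 12.0/11.8 = 1.017 half-value layers → attenuation 2^(−1.017) = 0.4941.
Combined: 255.0 × 0.4941 = 126.0 R/h.

126 R/h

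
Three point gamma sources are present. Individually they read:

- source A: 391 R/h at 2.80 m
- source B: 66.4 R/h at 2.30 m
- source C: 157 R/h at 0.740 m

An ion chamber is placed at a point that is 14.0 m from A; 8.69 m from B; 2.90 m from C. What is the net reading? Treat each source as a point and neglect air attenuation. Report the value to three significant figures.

By superposition, sum each source's inverse-square contribution:
A: 391 × (2.80/14.0)² = 15.64 R/h
B: 66.4 × (2.30/8.69)² = 4.651 R/h
C: 157 × (0.740/2.90)² = 10.22 R/h
Total = 15.64 + 4.651 + 10.22 = 30.51 R/h.

30.5 R/h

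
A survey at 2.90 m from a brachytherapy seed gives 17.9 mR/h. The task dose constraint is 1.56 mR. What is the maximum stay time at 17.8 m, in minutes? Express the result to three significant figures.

Since intensity falls as 1/r², rate at 17.8 m:
17.9 × (2.90/17.8)² = 17.9 × 0.02654 = 0.4751 mR/h.
Stay time = 1.56 mR ÷ 0.4751 mR/h = 3.284 h = 197.0 min.

197 min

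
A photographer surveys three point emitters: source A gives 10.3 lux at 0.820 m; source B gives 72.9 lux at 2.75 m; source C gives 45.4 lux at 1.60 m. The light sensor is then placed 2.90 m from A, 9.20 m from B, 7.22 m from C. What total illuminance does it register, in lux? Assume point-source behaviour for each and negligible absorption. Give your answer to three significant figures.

9.57 lux

By superposition, sum each source's inverse-square contribution:
A: 10.3 × (0.820/2.90)² = 0.8235 lux
B: 72.9 × (2.75/9.20)² = 6.514 lux
C: 45.4 × (1.60/7.22)² = 2.230 lux
Total = 0.8235 + 6.514 + 2.230 = 9.568 lux.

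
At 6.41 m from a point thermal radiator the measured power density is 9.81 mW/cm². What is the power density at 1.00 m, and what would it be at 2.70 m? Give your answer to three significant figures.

403 mW/cm²; 55.3 mW/cm²

Applying the 1/r² law,
At 1.00 m: 9.81 × (6.41/1.00)² = 9.81 × 41.09 = 403.1 mW/cm²
At 2.70 m: 403.1 × (1.00/2.70)² = 403.1 × 0.1372 = 55.31 mW/cm².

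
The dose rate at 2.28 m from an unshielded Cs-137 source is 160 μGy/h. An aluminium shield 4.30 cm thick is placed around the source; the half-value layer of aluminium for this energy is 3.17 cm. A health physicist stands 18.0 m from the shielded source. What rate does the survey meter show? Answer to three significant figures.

Distance alone: 160 × (2.28/18.0)² = 160 × 0.01604 = 2.566 μGy/h.
Shield: 4.30/3.17 = 1.356 half-value layers → attenuation 2^(−1.356) = 0.3907.
Combined: 2.566 × 0.3907 = 1.003 μGy/h.

1.00 μGy/h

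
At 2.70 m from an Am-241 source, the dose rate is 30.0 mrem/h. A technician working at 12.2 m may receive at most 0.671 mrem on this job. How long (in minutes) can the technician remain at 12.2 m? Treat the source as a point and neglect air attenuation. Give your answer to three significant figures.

27.4 min

Since intensity falls as 1/r², rate at 12.2 m:
(2.70/12.2)² = 0.04898, so 30.0 × 0.04898 = 1.469 mrem/h.
Stay time = 0.671 mrem ÷ 1.469 mrem/h = 0.4568 h = 27.41 min.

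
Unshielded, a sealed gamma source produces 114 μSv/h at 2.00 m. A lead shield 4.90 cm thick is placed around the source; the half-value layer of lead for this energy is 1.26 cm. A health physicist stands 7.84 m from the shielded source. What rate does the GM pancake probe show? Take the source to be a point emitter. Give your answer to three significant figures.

0.501 μSv/h

Distance alone: 114 × (2.00/7.84)² = 114 × 0.06508 = 7.419 μSv/h.
Shield: 4.90/1.26 = 3.889 half-value layers → attenuation 2^(−3.889) = 0.06750.
Combined: 7.419 × 0.06750 = 0.5008 μSv/h.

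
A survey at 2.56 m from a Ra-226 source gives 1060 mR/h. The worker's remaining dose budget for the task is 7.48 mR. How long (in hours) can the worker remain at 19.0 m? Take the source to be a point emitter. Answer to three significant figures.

0.389 h

Intensity scales as (d₁/d₂)², so rate at 19.0 m:
1060 × (2.56/19.0)² = 1060 × 0.01815 = 19.24 mR/h.
Stay time = 7.48 mR ÷ 19.24 mR/h = 0.3888 h.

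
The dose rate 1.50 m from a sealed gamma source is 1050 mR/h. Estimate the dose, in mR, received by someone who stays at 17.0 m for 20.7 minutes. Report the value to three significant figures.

Using I₁d₁² = I₂d₂², rate at 17.0 m:
1050 × (1.50/17.0)² = 1050 × 0.007785 = 8.174 mR/h.
Dose = rate × time = 8.174 mR/h × 0.3450 h = 2.820 mR.

2.82 mR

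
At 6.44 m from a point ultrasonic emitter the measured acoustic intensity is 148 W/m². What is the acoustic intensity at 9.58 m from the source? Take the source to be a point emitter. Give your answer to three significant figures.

66.9 W/m²

Applying the 1/r² law, scaling from 6.44 m to 9.58 m:
148 × (6.44/9.58)² = 148 × 0.4519 = 66.88 W/m².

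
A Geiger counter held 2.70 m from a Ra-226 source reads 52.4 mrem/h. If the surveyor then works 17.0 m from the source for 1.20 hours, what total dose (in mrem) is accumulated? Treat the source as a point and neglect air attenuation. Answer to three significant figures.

1.59 mrem

Intensity scales as (d₁/d₂)², so rate at 17.0 m:
(2.70/17.0)² = 0.02522, so 52.4 × 0.02522 = 1.322 mrem/h.
Dose = rate × time = 1.322 mrem/h × 1.200 h = 1.586 mrem.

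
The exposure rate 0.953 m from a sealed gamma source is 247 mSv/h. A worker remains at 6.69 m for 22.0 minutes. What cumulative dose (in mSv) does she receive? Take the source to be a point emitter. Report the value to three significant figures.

1.84 mSv

Intensity scales as (d₁/d₂)², so rate at 6.69 m:
247 × (0.953/6.69)² = 247 × 0.02029 = 5.012 mSv/h.
Dose = rate × time = 5.012 mSv/h × 0.3667 h = 1.838 mSv.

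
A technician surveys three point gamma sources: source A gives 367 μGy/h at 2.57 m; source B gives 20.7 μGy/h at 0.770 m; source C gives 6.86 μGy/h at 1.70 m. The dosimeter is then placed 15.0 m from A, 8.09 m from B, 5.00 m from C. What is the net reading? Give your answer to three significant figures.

Each source contributes Iᵢ·(dᵢ/rᵢ)²; contributions add.
A: 367 × (2.57/15.0)² = 10.77 μGy/h
B: 20.7 × (0.770/8.09)² = 0.1875 μGy/h
C: 6.86 × (1.70/5.00)² = 0.7930 μGy/h
Total = 10.77 + 0.1875 + 0.7930 = 11.75 μGy/h.

11.8 μGy/h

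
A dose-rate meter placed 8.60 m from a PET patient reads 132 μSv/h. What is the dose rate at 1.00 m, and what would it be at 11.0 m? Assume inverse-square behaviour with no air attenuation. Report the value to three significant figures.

By the inverse-square law,
At 1.00 m: (8.60/1.00)² = 73.96, so 132 × 73.96 = 9763 μSv/h
At 11.0 m: (1.00/11.0)² = 0.008264, so 9763 × 0.008264 = 80.68 μSv/h.

9760 μSv/h; 80.7 μSv/h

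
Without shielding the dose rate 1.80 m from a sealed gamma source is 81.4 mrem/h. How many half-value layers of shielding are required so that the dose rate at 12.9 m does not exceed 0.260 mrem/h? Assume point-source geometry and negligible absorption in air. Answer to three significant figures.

At 12.9 m, distance alone gives 81.4 × (1.80/12.9)² = 81.4 × 0.01947 = 1.585 mrem/h.
Further attenuation needed: 1.585/0.260 = 6.096.
n = log₂(6.096) = 2.608 half-value layers.

2.61 half-value layers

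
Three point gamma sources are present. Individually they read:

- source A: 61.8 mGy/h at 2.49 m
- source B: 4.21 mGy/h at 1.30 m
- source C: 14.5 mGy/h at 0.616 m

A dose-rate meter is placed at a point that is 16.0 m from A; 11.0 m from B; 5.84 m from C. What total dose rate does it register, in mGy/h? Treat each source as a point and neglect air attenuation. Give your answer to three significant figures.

1.72 mGy/h

By superposition, sum each source's inverse-square contribution:
A: 61.8 × (2.49/16.0)² = 1.497 mGy/h
B: 4.21 × (1.30/11.0)² = 0.05880 mGy/h
C: 14.5 × (0.616/5.84)² = 0.1613 mGy/h
Total = 1.497 + 0.05880 + 0.1613 = 1.717 mGy/h.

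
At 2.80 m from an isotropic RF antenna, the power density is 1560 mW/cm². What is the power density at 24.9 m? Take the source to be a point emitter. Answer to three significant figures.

Using I₁d₁² = I₂d₂², the rate at 24.9 m is
(2.80/24.9)² = 0.01264, so 1560 × 0.01264 = 19.72 mW/cm².

19.7 mW/cm²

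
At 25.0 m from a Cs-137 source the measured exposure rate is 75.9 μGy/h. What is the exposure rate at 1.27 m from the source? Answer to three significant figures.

Since intensity falls as 1/r², scaling from 25.0 m to 1.27 m:
75.9 × (25.0/1.27)² = 75.9 × 387.5 = 29410 μGy/h.

29400 μGy/h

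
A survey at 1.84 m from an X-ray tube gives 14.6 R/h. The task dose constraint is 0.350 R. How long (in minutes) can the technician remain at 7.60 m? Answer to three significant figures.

24.5 min

By the inverse-square law, rate at 7.60 m:
14.6 × (1.84/7.60)² = 14.6 × 0.05861 = 0.8557 R/h.
Stay time = 0.350 R ÷ 0.8557 R/h = 0.4090 h = 24.54 min.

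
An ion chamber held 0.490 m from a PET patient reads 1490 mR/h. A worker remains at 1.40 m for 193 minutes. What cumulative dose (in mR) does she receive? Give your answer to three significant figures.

587 mR

By the inverse-square law, rate at 1.40 m:
1490 × (0.490/1.40)² = 1490 × 0.1225 = 182.5 mR/h.
Dose = rate × time = 182.5 mR/h × 3.217 h = 587.1 mR.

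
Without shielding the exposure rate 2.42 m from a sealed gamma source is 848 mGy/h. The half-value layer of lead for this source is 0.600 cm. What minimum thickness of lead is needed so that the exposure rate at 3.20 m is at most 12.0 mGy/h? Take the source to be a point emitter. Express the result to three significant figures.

3.20 cm

At 3.20 m, distance alone gives (2.42/3.20)² = 0.5719, so 848 × 0.5719 = 485.0 mGy/h.
Further attenuation needed: 485.0/12.0 = 40.42.
n = log₂(40.42) = 5.337 half-value layers.
Thickness = 5.337 × 0.600 cm = 3.202 cm.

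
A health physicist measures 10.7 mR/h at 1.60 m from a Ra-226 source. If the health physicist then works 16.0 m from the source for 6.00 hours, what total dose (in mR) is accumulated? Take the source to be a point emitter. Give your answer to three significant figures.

0.642 mR

Intensity scales as (d₁/d₂)², so rate at 16.0 m:
(1.60/16.0)² = 0.01000, so 10.7 × 0.01000 = 0.1070 mR/h.
Dose = rate × time = 0.1070 mR/h × 6.000 h = 0.6420 mR.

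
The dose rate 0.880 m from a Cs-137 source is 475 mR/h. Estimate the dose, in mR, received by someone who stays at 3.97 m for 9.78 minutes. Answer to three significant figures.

By the inverse-square law, rate at 3.97 m:
475 × (0.880/3.97)² = 475 × 0.04913 = 23.34 mR/h.
Dose = rate × time = 23.34 mR/h × 0.1630 h = 3.804 mR.

3.80 mR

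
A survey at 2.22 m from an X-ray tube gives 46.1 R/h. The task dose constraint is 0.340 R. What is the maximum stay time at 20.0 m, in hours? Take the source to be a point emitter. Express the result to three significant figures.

Applying the 1/r² law, rate at 20.0 m:
(2.22/20.0)² = 0.01232, so 46.1 × 0.01232 = 0.5680 R/h.
Stay time = 0.340 R ÷ 0.5680 R/h = 0.5986 h.

0.599 h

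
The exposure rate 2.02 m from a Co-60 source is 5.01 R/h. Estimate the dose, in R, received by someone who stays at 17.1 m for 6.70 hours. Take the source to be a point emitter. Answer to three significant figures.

By the inverse-square law, rate at 17.1 m:
5.01 × (2.02/17.1)² = 5.01 × 0.01395 = 0.06989 R/h.
Dose = rate × time = 0.06989 R/h × 6.700 h = 0.4683 R.

0.468 R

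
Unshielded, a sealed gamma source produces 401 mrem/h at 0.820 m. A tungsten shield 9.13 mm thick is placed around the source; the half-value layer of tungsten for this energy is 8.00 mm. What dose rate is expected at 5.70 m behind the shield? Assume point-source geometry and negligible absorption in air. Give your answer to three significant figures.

Distance alone: 401 × (0.820/5.70)² = 401 × 0.02070 = 8.301 mrem/h.
Shield: 9.13/8.00 = 1.141 half-value layers → attenuation 2^(−1.141) = 0.4534.
Combined: 8.301 × 0.4534 = 3.764 mrem/h.

3.76 mrem/h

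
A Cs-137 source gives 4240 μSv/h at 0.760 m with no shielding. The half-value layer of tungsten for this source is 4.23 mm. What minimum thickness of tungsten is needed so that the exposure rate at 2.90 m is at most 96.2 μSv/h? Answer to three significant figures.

At 2.90 m, distance alone gives 4240 × (0.760/2.90)² = 4240 × 0.06868 = 291.2 μSv/h.
Further attenuation needed: 291.2/96.2 = 3.027.
n = log₂(3.027) = 1.598 half-value layers.
Thickness = 1.598 × 4.23 mm = 6.760 mm.

6.76 mm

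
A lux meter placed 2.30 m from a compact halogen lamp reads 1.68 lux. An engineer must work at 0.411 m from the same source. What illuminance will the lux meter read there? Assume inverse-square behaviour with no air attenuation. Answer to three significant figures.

Intensity scales as (d₁/d₂)², so scaling from 2.30 m to 0.411 m:
(2.30/0.411)² = 31.32, so 1.68 × 31.32 = 52.62 lux.

52.6 lux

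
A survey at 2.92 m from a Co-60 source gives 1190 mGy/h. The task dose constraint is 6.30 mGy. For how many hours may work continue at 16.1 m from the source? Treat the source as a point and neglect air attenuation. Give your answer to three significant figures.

Intensity scales as (d₁/d₂)², so rate at 16.1 m:
1190 × (2.92/16.1)² = 1190 × 0.03289 = 39.14 mGy/h.
Stay time = 6.30 mGy ÷ 39.14 mGy/h = 0.1610 h.

0.161 h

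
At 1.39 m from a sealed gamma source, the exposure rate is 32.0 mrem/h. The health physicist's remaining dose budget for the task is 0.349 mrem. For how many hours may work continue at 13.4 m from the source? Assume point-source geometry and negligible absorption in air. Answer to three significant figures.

1.01 h

Since intensity falls as 1/r², rate at 13.4 m:
32.0 × (1.39/13.4)² = 32.0 × 0.01076 = 0.3443 mrem/h.
Stay time = 0.349 mrem ÷ 0.3443 mrem/h = 1.014 h.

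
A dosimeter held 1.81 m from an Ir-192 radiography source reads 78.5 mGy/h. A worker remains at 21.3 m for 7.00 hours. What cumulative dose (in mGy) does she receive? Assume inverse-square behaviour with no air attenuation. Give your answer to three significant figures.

Since intensity falls as 1/r², rate at 21.3 m:
78.5 × (1.81/21.3)² = 78.5 × 0.007221 = 0.5668 mGy/h.
Dose = rate × time = 0.5668 mGy/h × 7.000 h = 3.968 mGy.

3.97 mGy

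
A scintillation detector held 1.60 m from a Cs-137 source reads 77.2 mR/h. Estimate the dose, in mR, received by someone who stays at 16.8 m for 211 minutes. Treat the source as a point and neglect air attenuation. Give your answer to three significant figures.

2.46 mR

Since intensity falls as 1/r², rate at 16.8 m:
(1.60/16.8)² = 0.009070, so 77.2 × 0.009070 = 0.7002 mR/h.
Dose = rate × time = 0.7002 mR/h × 3.517 h = 2.463 mR.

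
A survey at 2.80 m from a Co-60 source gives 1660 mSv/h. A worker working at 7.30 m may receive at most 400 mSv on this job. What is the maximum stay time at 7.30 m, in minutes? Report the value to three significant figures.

Applying the 1/r² law, rate at 7.30 m:
(2.80/7.30)² = 0.1471, so 1660 × 0.1471 = 244.2 mSv/h.
Stay time = 400 mSv ÷ 244.2 mSv/h = 1.638 h = 98.28 min.

98.3 min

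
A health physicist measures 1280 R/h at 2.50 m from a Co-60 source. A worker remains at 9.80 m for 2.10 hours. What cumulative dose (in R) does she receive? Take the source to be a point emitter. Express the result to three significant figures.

175 R

Using I₁d₁² = I₂d₂², rate at 9.80 m:
(2.50/9.80)² = 0.06508, so 1280 × 0.06508 = 83.30 R/h.
Dose = rate × time = 83.30 R/h × 2.100 h = 174.9 R.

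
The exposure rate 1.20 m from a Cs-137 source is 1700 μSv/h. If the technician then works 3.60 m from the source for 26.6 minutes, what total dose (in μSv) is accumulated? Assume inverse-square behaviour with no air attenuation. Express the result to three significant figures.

Applying the 1/r² law, rate at 3.60 m:
1700 × (1.20/3.60)² = 1700 × 0.1111 = 188.9 μSv/h.
Dose = rate × time = 188.9 μSv/h × 0.4433 h = 83.74 μSv.

83.7 μSv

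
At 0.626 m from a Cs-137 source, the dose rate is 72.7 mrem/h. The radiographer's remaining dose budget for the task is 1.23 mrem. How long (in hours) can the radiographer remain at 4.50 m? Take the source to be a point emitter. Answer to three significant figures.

0.874 h

By the inverse-square law, rate at 4.50 m:
(0.626/4.50)² = 0.01935, so 72.7 × 0.01935 = 1.407 mrem/h.
Stay time = 1.23 mrem ÷ 1.407 mrem/h = 0.8742 h.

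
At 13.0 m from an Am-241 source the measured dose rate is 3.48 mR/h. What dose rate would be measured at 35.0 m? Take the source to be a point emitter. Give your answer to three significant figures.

By the inverse-square law, scaling from 13.0 m to 35.0 m:
(13.0/35.0)² = 0.1380, so 3.48 × 0.1380 = 0.4802 mR/h.

0.480 mR/h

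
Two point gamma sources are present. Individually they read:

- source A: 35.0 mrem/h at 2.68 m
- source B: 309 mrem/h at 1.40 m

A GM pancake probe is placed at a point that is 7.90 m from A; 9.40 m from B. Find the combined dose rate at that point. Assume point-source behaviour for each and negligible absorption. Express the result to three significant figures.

Each source contributes Iᵢ·(dᵢ/rᵢ)²; contributions add.
A: 35.0 × (2.68/7.90)² = 4.028 mrem/h
B: 309 × (1.40/9.40)² = 6.854 mrem/h
Total = 4.028 + 6.854 = 10.88 mrem/h.

10.9 mrem/h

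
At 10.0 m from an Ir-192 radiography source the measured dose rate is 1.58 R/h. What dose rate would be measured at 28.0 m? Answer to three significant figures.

Since intensity falls as 1/r², scaling from 10.0 m to 28.0 m:
(10.0/28.0)² = 0.1276, so 1.58 × 0.1276 = 0.2016 R/h.

0.202 R/h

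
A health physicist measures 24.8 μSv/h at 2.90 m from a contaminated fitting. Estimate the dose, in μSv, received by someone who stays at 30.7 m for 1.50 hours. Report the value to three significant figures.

0.332 μSv

Intensity scales as (d₁/d₂)², so rate at 30.7 m:
24.8 × (2.90/30.7)² = 24.8 × 0.008923 = 0.2213 μSv/h.
Dose = rate × time = 0.2213 μSv/h × 1.500 h = 0.3319 μSv.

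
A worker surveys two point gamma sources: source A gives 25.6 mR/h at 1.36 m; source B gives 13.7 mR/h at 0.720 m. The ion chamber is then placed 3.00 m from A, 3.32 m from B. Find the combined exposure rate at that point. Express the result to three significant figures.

By superposition, sum each source's inverse-square contribution:
A: 25.6 × (1.36/3.00)² = 5.261 mR/h
B: 13.7 × (0.720/3.32)² = 0.6443 mR/h
Total = 5.261 + 0.6443 = 5.905 mR/h.

5.91 mR/h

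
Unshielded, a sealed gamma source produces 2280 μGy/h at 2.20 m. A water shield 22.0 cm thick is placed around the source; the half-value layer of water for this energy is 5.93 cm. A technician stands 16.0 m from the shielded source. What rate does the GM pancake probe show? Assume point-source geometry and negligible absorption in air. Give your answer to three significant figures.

Distance alone: (2.20/16.0)² = 0.01891, so 2280 × 0.01891 = 43.11 μGy/h.
Shield: 22.0/5.93 = 3.710 half-value layers → attenuation 2^(−3.710) = 0.07642.
Combined: 43.11 × 0.07642 = 3.294 μGy/h.

3.29 μGy/h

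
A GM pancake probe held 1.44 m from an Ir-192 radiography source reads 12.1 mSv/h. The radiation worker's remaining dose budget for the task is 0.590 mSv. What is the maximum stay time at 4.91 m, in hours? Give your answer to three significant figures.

0.567 h

Applying the 1/r² law, rate at 4.91 m:
12.1 × (1.44/4.91)² = 12.1 × 0.08601 = 1.041 mSv/h.
Stay time = 0.590 mSv ÷ 1.041 mSv/h = 0.5668 h.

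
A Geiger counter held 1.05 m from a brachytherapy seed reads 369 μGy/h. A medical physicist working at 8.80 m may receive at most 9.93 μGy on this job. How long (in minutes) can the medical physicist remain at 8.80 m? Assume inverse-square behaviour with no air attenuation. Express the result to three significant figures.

113 min

By the inverse-square law, rate at 8.80 m:
369 × (1.05/8.80)² = 369 × 0.01424 = 5.255 μGy/h.
Stay time = 9.93 μGy ÷ 5.255 μGy/h = 1.890 h = 113.4 min.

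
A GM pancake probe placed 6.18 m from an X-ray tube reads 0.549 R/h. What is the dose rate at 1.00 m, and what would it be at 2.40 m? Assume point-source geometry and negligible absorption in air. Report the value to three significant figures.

Since intensity falls as 1/r²,
At 1.00 m: (6.18/1.00)² = 38.19, so 0.549 × 38.19 = 20.97 R/h
At 2.40 m: 20.97 × (1.00/2.40)² = 20.97 × 0.1736 = 3.640 R/h.

21.0 R/h; 3.64 R/h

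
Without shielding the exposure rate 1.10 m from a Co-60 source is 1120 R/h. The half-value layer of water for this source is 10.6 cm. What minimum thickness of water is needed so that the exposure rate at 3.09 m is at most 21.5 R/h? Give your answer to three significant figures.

28.9 cm

At 3.09 m, distance alone gives 1120 × (1.10/3.09)² = 1120 × 0.1267 = 141.9 R/h.
Further attenuation needed: 141.9/21.5 = 6.600.
n = log₂(6.600) = 2.722 half-value layers.
Thickness = 2.722 × 10.6 cm = 28.85 cm.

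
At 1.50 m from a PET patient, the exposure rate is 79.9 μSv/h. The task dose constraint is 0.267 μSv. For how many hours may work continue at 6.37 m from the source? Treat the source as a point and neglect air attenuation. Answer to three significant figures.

Applying the 1/r² law, rate at 6.37 m:
(1.50/6.37)² = 0.05545, so 79.9 × 0.05545 = 4.430 μSv/h.
Stay time = 0.267 μSv ÷ 4.430 μSv/h = 0.06027 h.

0.0603 h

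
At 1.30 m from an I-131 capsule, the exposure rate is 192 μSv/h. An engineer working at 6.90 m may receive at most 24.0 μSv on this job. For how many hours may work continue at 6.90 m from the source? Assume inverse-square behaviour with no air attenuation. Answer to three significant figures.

By the inverse-square law, rate at 6.90 m:
(1.30/6.90)² = 0.03550, so 192 × 0.03550 = 6.816 μSv/h.
Stay time = 24.0 μSv ÷ 6.816 μSv/h = 3.521 h.

3.52 h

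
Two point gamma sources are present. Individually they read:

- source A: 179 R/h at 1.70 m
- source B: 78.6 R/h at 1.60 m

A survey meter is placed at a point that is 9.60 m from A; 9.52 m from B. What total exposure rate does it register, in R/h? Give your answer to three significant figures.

By superposition, sum each source's inverse-square contribution:
A: 179 × (1.70/9.60)² = 5.613 R/h
B: 78.6 × (1.60/9.52)² = 2.220 R/h
Total = 5.613 + 2.220 = 7.833 R/h.

7.83 R/h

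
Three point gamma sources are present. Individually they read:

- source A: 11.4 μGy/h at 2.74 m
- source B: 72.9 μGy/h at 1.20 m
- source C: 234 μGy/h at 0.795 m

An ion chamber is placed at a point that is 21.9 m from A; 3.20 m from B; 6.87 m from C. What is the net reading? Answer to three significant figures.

13.6 μGy/h

By superposition, sum each source's inverse-square contribution:
A: 11.4 × (2.74/21.9)² = 0.1785 μGy/h
B: 72.9 × (1.20/3.20)² = 10.25 μGy/h
C: 234 × (0.795/6.87)² = 3.134 μGy/h
Total = 0.1785 + 10.25 + 3.134 = 13.56 μGy/h.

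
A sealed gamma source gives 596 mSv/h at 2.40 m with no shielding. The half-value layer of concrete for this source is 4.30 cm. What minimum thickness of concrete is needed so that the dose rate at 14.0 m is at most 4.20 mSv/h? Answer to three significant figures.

8.86 cm

At 14.0 m, distance alone gives (2.40/14.0)² = 0.02939, so 596 × 0.02939 = 17.52 mSv/h.
Further attenuation needed: 17.52/4.20 = 4.171.
n = log₂(4.171) = 2.060 half-value layers.
Thickness = 2.060 × 4.30 cm = 8.858 cm.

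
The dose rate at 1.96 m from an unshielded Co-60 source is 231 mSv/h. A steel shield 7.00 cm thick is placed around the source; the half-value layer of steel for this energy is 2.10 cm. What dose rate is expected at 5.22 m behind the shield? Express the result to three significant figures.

3.23 mSv/h

Distance alone: 231 × (1.96/5.22)² = 231 × 0.1410 = 32.57 mSv/h.
Shield: 7.00/2.10 = 3.333 half-value layers → attenuation 2^(−3.333) = 0.09924.
Combined: 32.57 × 0.09924 = 3.232 mSv/h.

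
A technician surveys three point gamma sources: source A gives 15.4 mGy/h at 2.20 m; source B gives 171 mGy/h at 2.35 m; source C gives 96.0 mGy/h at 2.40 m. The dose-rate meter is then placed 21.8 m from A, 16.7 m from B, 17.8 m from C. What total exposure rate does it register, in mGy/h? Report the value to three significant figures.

By superposition, sum each source's inverse-square contribution:
A: 15.4 × (2.20/21.8)² = 0.1568 mGy/h
B: 171 × (2.35/16.7)² = 3.386 mGy/h
C: 96.0 × (2.40/17.8)² = 1.745 mGy/h
Total = 0.1568 + 3.386 + 1.745 = 5.288 mGy/h.

5.29 mGy/h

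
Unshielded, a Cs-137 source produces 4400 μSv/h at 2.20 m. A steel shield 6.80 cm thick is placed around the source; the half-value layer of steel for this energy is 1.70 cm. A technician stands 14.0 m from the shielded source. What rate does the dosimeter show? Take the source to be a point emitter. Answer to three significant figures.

Distance alone: (2.20/14.0)² = 0.02469, so 4400 × 0.02469 = 108.6 μSv/h.
Shield: 6.80/1.70 = 4.000 half-value layers → attenuation 2^(−4.000) = 0.06250.
Combined: 108.6 × 0.06250 = 6.787 μSv/h.

6.79 μSv/h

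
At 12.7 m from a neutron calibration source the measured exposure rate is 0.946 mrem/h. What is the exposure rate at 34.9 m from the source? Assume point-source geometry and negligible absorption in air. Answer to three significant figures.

0.125 mrem/h

Since intensity falls as 1/r², scaling from 12.7 m to 34.9 m:
0.946 × (12.7/34.9)² = 0.946 × 0.1324 = 0.1253 mrem/h.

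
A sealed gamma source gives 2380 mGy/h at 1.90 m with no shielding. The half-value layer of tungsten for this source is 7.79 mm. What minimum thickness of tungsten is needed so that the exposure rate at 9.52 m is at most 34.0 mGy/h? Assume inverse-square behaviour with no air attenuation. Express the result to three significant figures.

At 9.52 m, distance alone gives 2380 × (1.90/9.52)² = 2380 × 0.03983 = 94.80 mGy/h.
Further attenuation needed: 94.80/34.0 = 2.788.
n = log₂(2.788) = 1.479 half-value layers.
Thickness = 1.479 × 7.79 mm = 11.52 mm.

11.5 mm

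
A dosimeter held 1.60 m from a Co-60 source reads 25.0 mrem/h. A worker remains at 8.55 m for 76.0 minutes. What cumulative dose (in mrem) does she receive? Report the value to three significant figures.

1.11 mrem

Since intensity falls as 1/r², rate at 8.55 m:
(1.60/8.55)² = 0.03502, so 25.0 × 0.03502 = 0.8755 mrem/h.
Dose = rate × time = 0.8755 mrem/h × 1.267 h = 1.109 mrem.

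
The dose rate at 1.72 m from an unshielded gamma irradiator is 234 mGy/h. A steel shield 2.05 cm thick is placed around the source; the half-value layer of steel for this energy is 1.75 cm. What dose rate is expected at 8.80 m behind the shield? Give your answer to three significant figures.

Distance alone: (1.72/8.80)² = 0.03820, so 234 × 0.03820 = 8.939 mGy/h.
Shield: 2.05/1.75 = 1.171 half-value layers → attenuation 2^(−1.171) = 0.4441.
Combined: 8.939 × 0.4441 = 3.970 mGy/h.

3.97 mGy/h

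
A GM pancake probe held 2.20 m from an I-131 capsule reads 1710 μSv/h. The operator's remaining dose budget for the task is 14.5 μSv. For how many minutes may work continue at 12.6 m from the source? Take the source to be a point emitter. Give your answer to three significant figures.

Using I₁d₁² = I₂d₂², rate at 12.6 m:
1710 × (2.20/12.6)² = 1710 × 0.03049 = 52.14 μSv/h.
Stay time = 14.5 μSv ÷ 52.14 μSv/h = 0.2781 h = 16.69 min.

16.7 min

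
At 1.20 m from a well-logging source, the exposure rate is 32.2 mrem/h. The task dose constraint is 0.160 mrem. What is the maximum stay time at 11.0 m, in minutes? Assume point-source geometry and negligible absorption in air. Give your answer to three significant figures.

25.1 min

Since intensity falls as 1/r², rate at 11.0 m:
(1.20/11.0)² = 0.01190, so 32.2 × 0.01190 = 0.3832 mrem/h.
Stay time = 0.160 mrem ÷ 0.3832 mrem/h = 0.4175 h = 25.05 min.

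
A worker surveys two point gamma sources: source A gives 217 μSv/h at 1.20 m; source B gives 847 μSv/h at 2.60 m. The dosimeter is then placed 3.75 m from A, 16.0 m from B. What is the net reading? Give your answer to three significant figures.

44.6 μSv/h

By superposition, sum each source's inverse-square contribution:
A: 217 × (1.20/3.75)² = 22.22 μSv/h
B: 847 × (2.60/16.0)² = 22.37 μSv/h
Total = 22.22 + 22.37 = 44.59 μSv/h.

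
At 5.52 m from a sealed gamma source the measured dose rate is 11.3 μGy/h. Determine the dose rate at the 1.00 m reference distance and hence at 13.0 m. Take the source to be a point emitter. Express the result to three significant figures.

344 μGy/h; 2.04 μGy/h

Using I₁d₁² = I₂d₂²,
At 1.00 m: (5.52/1.00)² = 30.47, so 11.3 × 30.47 = 344.3 μGy/h
At 13.0 m: 344.3 × (1.00/13.0)² = 344.3 × 0.005917 = 2.037 μGy/h.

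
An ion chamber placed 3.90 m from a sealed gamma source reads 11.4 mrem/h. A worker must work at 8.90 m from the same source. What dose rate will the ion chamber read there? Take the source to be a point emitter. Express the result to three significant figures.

2.19 mrem/h

Since intensity falls as 1/r², scaling from 3.90 m to 8.90 m:
(3.90/8.90)² = 0.1920, so 11.4 × 0.1920 = 2.189 mrem/h.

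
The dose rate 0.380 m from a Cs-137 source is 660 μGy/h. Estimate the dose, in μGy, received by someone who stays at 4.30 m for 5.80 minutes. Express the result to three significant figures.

Using I₁d₁² = I₂d₂², rate at 4.30 m:
660 × (0.380/4.30)² = 660 × 0.007810 = 5.155 μGy/h.
Dose = rate × time = 5.155 μGy/h × 0.09667 h = 0.4983 μGy.

0.498 μGy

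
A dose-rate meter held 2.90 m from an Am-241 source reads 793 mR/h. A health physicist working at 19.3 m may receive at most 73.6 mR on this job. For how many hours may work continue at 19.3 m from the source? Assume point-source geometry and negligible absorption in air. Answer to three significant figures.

Intensity scales as (d₁/d₂)², so rate at 19.3 m:
793 × (2.90/19.3)² = 793 × 0.02258 = 17.91 mR/h.
Stay time = 73.6 mR ÷ 17.91 mR/h = 4.109 h.

4.11 h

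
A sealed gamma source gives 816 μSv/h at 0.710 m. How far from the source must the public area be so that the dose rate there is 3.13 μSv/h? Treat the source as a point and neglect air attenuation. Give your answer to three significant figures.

Since intensity falls as 1/r², d₂ = d₁·√(I₁/I₂).
I₁/I₂ = 816/3.13 = 260.7, so d₂ = 0.710 × √260.7 = 11.46 m.

11.5 m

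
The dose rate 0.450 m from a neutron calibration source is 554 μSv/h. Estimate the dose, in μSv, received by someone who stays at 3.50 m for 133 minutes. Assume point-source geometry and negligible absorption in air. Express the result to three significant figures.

Using I₁d₁² = I₂d₂², rate at 3.50 m:
554 × (0.450/3.50)² = 554 × 0.01653 = 9.158 μSv/h.
Dose = rate × time = 9.158 μSv/h × 2.217 h = 20.30 μSv.

20.3 μSv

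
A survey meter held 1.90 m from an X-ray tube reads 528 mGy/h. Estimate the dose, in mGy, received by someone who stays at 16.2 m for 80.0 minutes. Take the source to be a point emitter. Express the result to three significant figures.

Applying the 1/r² law, rate at 16.2 m:
(1.90/16.2)² = 0.01376, so 528 × 0.01376 = 7.265 mGy/h.
Dose = rate × time = 7.265 mGy/h × 1.333 h = 9.684 mGy.

9.68 mGy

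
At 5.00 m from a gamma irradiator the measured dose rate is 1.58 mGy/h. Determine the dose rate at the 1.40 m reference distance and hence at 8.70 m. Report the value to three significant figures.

20.2 mGy/h; 0.522 mGy/h

By the inverse-square law,
At 1.40 m: (5.00/1.40)² = 12.76, so 1.58 × 12.76 = 20.16 mGy/h
At 8.70 m: (1.40/8.70)² = 0.02590, so 20.16 × 0.02590 = 0.5221 mGy/h.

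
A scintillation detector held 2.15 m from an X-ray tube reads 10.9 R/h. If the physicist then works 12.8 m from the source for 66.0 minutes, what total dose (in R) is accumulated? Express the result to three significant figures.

Using I₁d₁² = I₂d₂², rate at 12.8 m:
(2.15/12.8)² = 0.02821, so 10.9 × 0.02821 = 0.3075 R/h.
Dose = rate × time = 0.3075 R/h × 1.100 h = 0.3382 R.

0.338 R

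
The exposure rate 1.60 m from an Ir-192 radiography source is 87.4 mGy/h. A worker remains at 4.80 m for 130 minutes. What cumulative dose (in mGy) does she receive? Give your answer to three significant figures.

Using I₁d₁² = I₂d₂², rate at 4.80 m:
87.4 × (1.60/4.80)² = 87.4 × 0.1111 = 9.710 mGy/h.
Dose = rate × time = 9.710 mGy/h × 2.167 h = 21.04 mGy.

21.0 mGy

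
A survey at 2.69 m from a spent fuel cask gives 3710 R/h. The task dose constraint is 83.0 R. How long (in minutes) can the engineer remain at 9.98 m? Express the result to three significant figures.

18.5 min

Applying the 1/r² law, rate at 9.98 m:
3710 × (2.69/9.98)² = 3710 × 0.07265 = 269.5 R/h.
Stay time = 83.0 R ÷ 269.5 R/h = 0.3080 h = 18.48 min.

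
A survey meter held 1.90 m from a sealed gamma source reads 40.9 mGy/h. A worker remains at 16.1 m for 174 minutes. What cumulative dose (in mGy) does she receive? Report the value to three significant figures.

1.65 mGy

Since intensity falls as 1/r², rate at 16.1 m:
40.9 × (1.90/16.1)² = 40.9 × 0.01393 = 0.5697 mGy/h.
Dose = rate × time = 0.5697 mGy/h × 2.900 h = 1.652 mGy.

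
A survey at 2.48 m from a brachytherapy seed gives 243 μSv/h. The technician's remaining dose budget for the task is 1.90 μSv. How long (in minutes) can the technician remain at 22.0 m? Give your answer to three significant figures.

36.9 min

By the inverse-square law, rate at 22.0 m:
(2.48/22.0)² = 0.01271, so 243 × 0.01271 = 3.089 μSv/h.
Stay time = 1.90 μSv ÷ 3.089 μSv/h = 0.6151 h = 36.91 min.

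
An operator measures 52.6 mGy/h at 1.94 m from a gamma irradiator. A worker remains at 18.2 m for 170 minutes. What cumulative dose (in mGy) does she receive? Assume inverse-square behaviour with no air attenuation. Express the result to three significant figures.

Using I₁d₁² = I₂d₂², rate at 18.2 m:
(1.94/18.2)² = 0.01136, so 52.6 × 0.01136 = 0.5975 mGy/h.
Dose = rate × time = 0.5975 mGy/h × 2.833 h = 1.693 mGy.

1.69 mGy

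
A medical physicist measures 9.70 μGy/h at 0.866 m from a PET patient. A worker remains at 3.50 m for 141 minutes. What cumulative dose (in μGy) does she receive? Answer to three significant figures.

1.40 μGy

Intensity scales as (d₁/d₂)², so rate at 3.50 m:
(0.866/3.50)² = 0.06122, so 9.70 × 0.06122 = 0.5938 μGy/h.
Dose = rate × time = 0.5938 μGy/h × 2.350 h = 1.395 μGy.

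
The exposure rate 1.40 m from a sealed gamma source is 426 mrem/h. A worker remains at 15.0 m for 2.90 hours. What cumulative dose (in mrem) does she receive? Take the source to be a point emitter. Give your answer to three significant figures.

Applying the 1/r² law, rate at 15.0 m:
426 × (1.40/15.0)² = 426 × 0.008711 = 3.711 mrem/h.
Dose = rate × time = 3.711 mrem/h × 2.900 h = 10.76 mrem.

10.8 mrem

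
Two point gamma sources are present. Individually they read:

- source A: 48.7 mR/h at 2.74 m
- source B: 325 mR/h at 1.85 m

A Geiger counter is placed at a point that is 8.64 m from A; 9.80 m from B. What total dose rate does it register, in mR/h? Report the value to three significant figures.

Each source contributes Iᵢ·(dᵢ/rᵢ)²; contributions add.
A: 48.7 × (2.74/8.64)² = 4.898 mR/h
B: 325 × (1.85/9.80)² = 11.58 mR/h
Total = 4.898 + 11.58 = 16.48 mR/h.

16.5 mR/h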